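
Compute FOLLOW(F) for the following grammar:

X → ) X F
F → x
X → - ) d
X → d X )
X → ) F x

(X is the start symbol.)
{ $, ')', 'x' }

To compute FOLLOW(F), find every occurrence of F on a right-hand side N → α F β: add FIRST(β) \ {ε}, and if β is empty or nullable also add FOLLOW(N). Iterate to a fixed point.

In X → ) X F: F is at the end, add FOLLOW(X)
In X → ) F x: F is followed by x, add FIRST(x) \ {ε} = { 'x' }

The FOLLOW sets referred to above (computed the same way, to a fixed point):
  FOLLOW(X) = { $, ')', 'x' }

Taking the union: FOLLOW(F) = { $, ')', 'x' }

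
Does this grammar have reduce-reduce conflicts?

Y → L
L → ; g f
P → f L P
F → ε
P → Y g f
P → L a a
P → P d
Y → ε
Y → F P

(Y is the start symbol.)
Yes — I0: [F → .] vs [Y → .]; I2: [F → .] vs [Y → .]; I9: [F → .] vs [Y → .]

A reduce-reduce conflict occurs when an LR(0) state has two complete items [A → α .] and [B → β .] — both call for a reduction, and with no lookahead the parser cannot choose between them.

Augment with Y' → Y and build the canonical LR(0) collection (I0 = CLOSURE({[Y' → . Y]}), then GOTO on every symbol after a dot until no new states appear). It has 18 states:
  I0: { [F → .], [L → . ; g f], [Y → . F P], [Y → . L], [Y → .], [Y' → . Y] }  — shift, 2 reduces
  I1: { [L → ; . g f] }  — shift
  I2: { [F → .], [L → . ; g f], [P → . L a a], [P → . P d], [P → . Y g f], [P → . f L P], [Y → . F P], [Y → . L], [Y → .], [Y → F . P] }  — shift, 2 reduces
  I3: { [Y → L .] }  — reduce
  I4: { [Y' → Y .] }  — accept
  I5: { [P → L . a a], [Y → L .] }  — shift, reduce
  I6: { [P → P . d], [Y → F P .] }  — shift, reduce
  I7: { [P → Y . g f] }  — shift
  I8: { [L → . ; g f], [P → f . L P] }  — shift
  I9: { [F → .], [L → . ; g f], [P → . L a a], [P → . P d], [P → . Y g f], [P → . f L P], [P → f L . P], [Y → . F P], [Y → . L], [Y → .] }  — shift, 2 reduces
  I10: { [P → P . d], [P → f L P .] }  — shift, reduce
  I11: { [P → P d .] }  — reduce
  I12: { [P → Y g . f] }  — shift
  I13: { [P → Y g f .] }  — reduce
  I14: { [P → L a . a] }  — shift
  I15: { [P → L a a .] }  — reduce
  I16: { [L → ; g . f] }  — shift
  I17: { [L → ; g f .] }  — reduce

I0 contains complete items [F → .], [Y → .] — reduce-reduce conflict.
I2 contains complete items [F → .], [Y → .] — reduce-reduce conflict.
I9 contains complete items [F → .], [Y → .] — reduce-reduce conflict.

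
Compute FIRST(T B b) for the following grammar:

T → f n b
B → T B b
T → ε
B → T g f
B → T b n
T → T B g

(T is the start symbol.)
{ 'b', 'f', 'g' }

FIRST sets of the non-terminals involved (from the grammar, by fixed-point iteration):
  FIRST(T) = { 'b', 'f', 'g', ε }
  FIRST(B) = { 'b', 'f', 'g' }

To compute FIRST(T B b), process the symbols left to right:
Symbol T is a non-terminal. Add FIRST(T) \ {ε} = { 'b', 'f', 'g' }
T is nullable (ε ∈ FIRST(T)), continue to the next symbol.
Symbol B is a non-terminal. Add FIRST(B) \ {ε} = { 'b', 'f', 'g' }
B is not nullable (ε ∉ FIRST(B)), so stop here.
FIRST(T B b) = { 'b', 'f', 'g' }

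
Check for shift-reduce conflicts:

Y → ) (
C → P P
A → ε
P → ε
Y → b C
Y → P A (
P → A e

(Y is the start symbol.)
Augment with Y' → Y and build the canonical LR(0) collection (I0 = CLOSURE({[Y' → . Y]}), then GOTO on every symbol after a dot until no new states appear). It has 13 states:
  I0: { [A → .], [P → . A e], [P → .], [Y → . ) (], [Y → . P A (], [Y → . b C], [Y' → . Y] }  — shift, 2 reduces
  I1: { [Y → ) . (] }  — shift
  I2: { [P → A . e] }  — shift
  I3: { [A → .], [Y → P . A (] }  — reduce
  I4: { [Y' → Y .] }  — accept
  I5: { [A → .], [C → . P P], [P → . A e], [P → .], [Y → b . C] }  — 2 reduces
  I6: { [Y → b C .] }  — reduce
  I7: { [A → .], [C → P . P], [P → . A e], [P → .] }  — 2 reduces
  I8: { [C → P P .] }  — reduce
  I9: { [Y → P A . (] }  — shift
  I10: { [Y → P A ( .] }  — reduce
  I11: { [P → A e .] }  — reduce
  I12: { [Y → ) ( .] }  — reduce

I0 contains reduce items [A → .], [P → .] and shift items [Y → . ) (], [Y → . b C] — shift-reduce conflict.

Answer: Yes — I0: [A → .] vs [Y → . ) (]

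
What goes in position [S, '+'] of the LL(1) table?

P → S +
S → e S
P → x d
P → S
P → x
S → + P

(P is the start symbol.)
S → + P

To find M[S, '+'], we find productions for S where '+' is in the predict set (PREDICT(N → α) = (FIRST(α) \ {ε}) ∪ (FOLLOW(N) if α ⇒* ε)).

S → e S: PREDICT = { 'e' }
S → + P: PREDICT = { '+' }
  '+' is in predict set, so this production goes in M[S, '+']

M[S, '+'] = S → + P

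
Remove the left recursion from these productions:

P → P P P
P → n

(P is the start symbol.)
P is directly left-recursive. The standard transformation for
  A → A α₁ | ... | A α_m | β₁ | ... | β_n
is
  A  → β₁ A' | ... | β_n A'
  A' → α₁ A' | ... | α_m A' | ε

P → n becomes P → n P'
P → P P P becomes P' → P P P'
Add P' → ε

Resulting grammar:
P → n P'
P' → P P P'
P' → ε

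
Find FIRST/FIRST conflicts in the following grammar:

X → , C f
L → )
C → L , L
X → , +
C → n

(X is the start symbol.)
Yes. X → ',' C f / X → ',' '+' on { ',' }

A FIRST/FIRST conflict occurs when two productions N → α and N → β for the same non-terminal have FIRST(α) ∩ FIRST(β) ≠ ∅ (with ε ∈ FIRST of a nullable right-hand side, so two nullable alternatives also conflict).

FIRST sets of the non-terminals at (or reachable through a nullable prefix from) the front of some alternative:
  FIRST(L) = { ')' }

Productions for X:
  X → , C f: FIRST = { ',' }
  X → , +: FIRST = { ',' }
Productions for C:
  C → L , L: FIRST = { ')' }
  C → n: FIRST = { 'n' }
L has only one production, so no FIRST/FIRST conflict is possible there.

Conflict for X: X → , C f and X → , +
  Overlap: { ',' }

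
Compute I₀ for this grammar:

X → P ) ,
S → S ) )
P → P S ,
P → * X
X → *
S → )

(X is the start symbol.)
{ [P → . * X], [P → . P S ,], [X → . *], [X → . P ) ,], [X' → . X] }

First, augment the grammar with X' → X
I₀ = CLOSURE({ [X' → . X] }):
  [X' → . X] has the dot before X: add [X → . P ) ,], [X → . *]
  [X → . P ) ,] has the dot before P: add [P → . P S ,], [P → . * X]
No further items can be added.

I₀ = { [P → . * X], [P → . P S ,], [X → . *], [X → . P ) ,], [X' → . X] }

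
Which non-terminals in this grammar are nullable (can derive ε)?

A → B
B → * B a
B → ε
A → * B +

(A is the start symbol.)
A non-terminal is nullable if it can derive ε (the empty string): either it has an ε-production, or it has a production whose right-hand side consists entirely of nullable non-terminals.

ε-productions: B → ε
So B is immediately nullable.
A → B: every symbol on the right is nullable, so A is nullable too.
Every non-terminal is now nullable.
Nullable = { 'A', 'B' }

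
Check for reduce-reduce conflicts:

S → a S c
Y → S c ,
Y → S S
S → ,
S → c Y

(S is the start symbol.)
Augment with S' → S and build the canonical LR(0) collection (I0 = CLOSURE({[S' → . S]}), then GOTO on every symbol after a dot until no new states appear). It has 12 states:
  I0: { [S → . ,], [S → . a S c], [S → . c Y], [S' → . S] }  — shift
  I1: { [S → , .] }  — reduce
  I2: { [S' → S .] }  — accept
  I3: { [S → . ,], [S → . a S c], [S → . c Y], [S → a . S c] }  — shift
  I4: { [S → . ,], [S → . a S c], [S → . c Y], [S → c . Y], [Y → . S S], [Y → . S c ,] }  — shift
  I5: { [S → . ,], [S → . a S c], [S → . c Y], [Y → S . S], [Y → S . c ,] }  — shift
  I6: { [S → c Y .] }  — reduce
  I7: { [Y → S S .] }  — reduce
  I8: { [S → . ,], [S → . a S c], [S → . c Y], [S → c . Y], [Y → . S S], [Y → . S c ,], [Y → S c . ,] }  — shift
  I9: { [S → , .], [Y → S c , .] }  — 2 reduces
  I10: { [S → a S . c] }  — shift
  I11: { [S → a S c .] }  — reduce

I9 contains complete items [S → , .], [Y → S c , .] — reduce-reduce conflict.

Answer: Yes — I9: [S → , .] vs [Y → S c , .]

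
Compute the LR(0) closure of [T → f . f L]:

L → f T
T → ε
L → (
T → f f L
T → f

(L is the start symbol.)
Start with: [T → f . f L]
The dot precedes the terminal f, so nothing is added.

CLOSURE = { [T → f . f L] }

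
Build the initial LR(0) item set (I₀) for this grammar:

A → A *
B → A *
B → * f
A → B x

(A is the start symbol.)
First, augment the grammar with A' → A
I₀ = CLOSURE({ [A' → . A] }):
  [A' → . A] has the dot before A: add [A → . A *], [A → . B x]
  [A → . B x] has the dot before B: add [B → . A *], [B → . * f]
No further items can be added.

I₀ = { [A → . A *], [A → . B x], [A' → . A], [B → . * f], [B → . A *] }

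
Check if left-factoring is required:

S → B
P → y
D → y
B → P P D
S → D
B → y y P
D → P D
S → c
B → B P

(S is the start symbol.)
Left-factoring is needed when two productions for the same non-terminal
share a common prefix on the right-hand side.

Productions for S:
  S → B
  S → D
  S → c
Productions for D:
  D → y
  D → P D
Productions for B:
  B → P P D
  B → y y P
  B → B P

No common prefixes found.

Answer: No, left-factoring is not needed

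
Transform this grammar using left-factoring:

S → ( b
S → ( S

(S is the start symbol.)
S → ( S'
S' → b
S' → S

Left-factoring transforms A → αβ₁ | αβ₂ into A → αA' and A' → β₁ | β₂
(α is the longest common prefix among the alternatives). Repeat until
no nonterminal has two alternatives with a common prefix.

Round 1: S has alternatives sharing prefix '('. Introduce S': S → ( S'
  Add: S' → b
  Add: S' → S

No remaining common prefixes — done.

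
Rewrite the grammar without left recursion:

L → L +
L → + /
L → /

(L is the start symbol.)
L is directly left-recursive. The standard transformation for
  A → A α₁ | ... | A α_m | β₁ | ... | β_n
is
  A  → β₁ A' | ... | β_n A'
  A' → α₁ A' | ... | α_m A' | ε

L → + / becomes L → + / L'
L → / becomes L → / L'
L → L + becomes L' → + L'
Add L' → ε

Resulting grammar:
L → + / L'
L → / L'
L' → + L'
L' → ε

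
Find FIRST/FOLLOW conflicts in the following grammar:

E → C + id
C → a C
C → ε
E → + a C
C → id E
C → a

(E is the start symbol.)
A FIRST/FOLLOW conflict occurs when a non-terminal N has a nullable alternative N → β (β ⇒* ε) and another alternative N → α with FIRST(α) ∩ FOLLOW(N) ≠ ∅: on such a lookahead the parser cannot decide between expanding α and letting N vanish via β.

Nullable non-terminals: C.

C: nullable alternative(s) C → ε; FOLLOW(C) = { $, '+' }
  C → a C: FIRST \ {ε} = { 'a' } — disjoint from FOLLOW(C)
  C → ε: FIRST \ {ε} = { } — this is the only nullable alternative, skip
  C → id E: FIRST \ {ε} = { 'id' } — disjoint from FOLLOW(C)
  C → a: FIRST \ {ε} = { 'a' } — disjoint from FOLLOW(C)

E has no nullable alternative, so no FIRST/FOLLOW check is needed there.

No FIRST/FOLLOW conflicts found.

Answer: No FIRST/FOLLOW conflicts.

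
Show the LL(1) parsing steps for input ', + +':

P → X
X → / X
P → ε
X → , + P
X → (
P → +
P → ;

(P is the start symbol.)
Stack is shown with the top on the left.

Stack    Input    Action
------------------------
P $      , + + $  output P → X
X $      , + + $  output X → , + P
, + P $  , + + $  match ','
+ P $    + + $    match '+'
P $      + $      output P → +
+ $      + $      match '+'
$        $        accept

The string is accepted.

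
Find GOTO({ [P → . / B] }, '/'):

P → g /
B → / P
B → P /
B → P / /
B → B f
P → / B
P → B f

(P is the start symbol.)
{ [B → . / P], [B → . B f], [B → . P / /], [B → . P /], [P → . / B], [P → . B f], [P → . g /], [P → / . B] }

GOTO(I, '/') = CLOSURE({ [A → αX.β] : [A → α.Xβ] ∈ I, X = '/' })

Items with dot before '/', with the dot advanced:
  [P → . / B] → [P → / . B]
Closure of the advanced items:
  [P → / . B] has the dot before B: add [B → . / P], [B → . P /], [B → . P / /], [B → . B f]
  [B → . P /] has the dot before P: add [P → . g /], [P → . / B], [P → . B f]

GOTO = { [B → . / P], [B → . B f], [B → . P / /], [B → . P /], [P → . / B], [P → . B f], [P → . g /], [P → / . B] }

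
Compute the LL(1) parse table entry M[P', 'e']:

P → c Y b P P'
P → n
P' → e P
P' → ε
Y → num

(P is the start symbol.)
P' → e P, P' → ε

To find M[P', 'e'], we find productions for P' where 'e' is in the predict set (PREDICT(N → α) = (FIRST(α) \ {ε}) ∪ (FOLLOW(N) if α ⇒* ε)).

Relevant sets:
  FOLLOW(P') = { $, 'e' }

P' → e P: PREDICT = { 'e' }
  'e' is in predict set, so this production goes in M[P', 'e']
P' → ε: PREDICT = { $, 'e' }
  'e' is in predict set, so this production goes in M[P', 'e']

M[P', 'e'] = P' → e P, P' → ε  (a multiply-defined cell — the grammar is not LL(1))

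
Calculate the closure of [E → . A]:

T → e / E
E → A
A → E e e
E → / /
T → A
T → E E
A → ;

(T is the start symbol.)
{ [A → . ;], [A → . E e e], [E → . / /], [E → . A] }

To compute CLOSURE, for each item [A → α.Bβ] where B is a non-terminal, add [B → .γ] for all productions B → γ; repeat for the newly added items until nothing changes.

Start with: [E → . A]
  [E → . A] has the dot before A: add [A → . E e e], [A → . ;]
  [A → . E e e] has the dot before E: add [E → . / /]
No further items can be added.

CLOSURE = { [A → . ;], [A → . E e e], [E → . / /], [E → . A] }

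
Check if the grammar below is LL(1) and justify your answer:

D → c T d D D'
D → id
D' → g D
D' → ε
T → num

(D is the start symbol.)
No. Predict set conflict for D': { 'g' }

Relevant sets:
  FOLLOW(D') = { $, 'g' }

For D:
  PREDICT(D → c T d D D') = { 'c' }
  PREDICT(D → id) = { 'id' }
For D':
  PREDICT(D' → g D) = { 'g' }
  PREDICT(D' → ε) = { $, 'g' }
T has a single production, so nothing to check there.

Conflict found: Predict set conflict for D': { 'g' }
The grammar is NOT LL(1).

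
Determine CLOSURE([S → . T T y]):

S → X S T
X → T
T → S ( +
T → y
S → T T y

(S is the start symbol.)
{ [S → . T T y], [S → . X S T], [T → . S ( +], [T → . y], [X → . T] }

Start with: [S → . T T y]
  [S → . T T y] has the dot before T: add [T → . S ( +], [T → . y]
  [T → . S ( +] has the dot before S: add [S → . X S T]
  [S → . X S T] has the dot before X: add [X → . T]
No further items can be added.

CLOSURE = { [S → . T T y], [S → . X S T], [T → . S ( +], [T → . y], [X → . T] }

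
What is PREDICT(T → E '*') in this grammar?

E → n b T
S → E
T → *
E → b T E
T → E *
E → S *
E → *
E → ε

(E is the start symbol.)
PREDICT(T → E '*') = (FIRST(RHS) \ {ε}) ∪ (FOLLOW(T) if ε ∈ FIRST(RHS), i.e. RHS ⇒* ε)
FIRST(E) = { '*', 'b', 'n', ε }
FIRST(E '*') = { '*', 'b', 'n' }
ε ∉ FIRST(E '*'), so FOLLOW(T) is not added.
PREDICT(T → E '*') = { '*', 'b', 'n' }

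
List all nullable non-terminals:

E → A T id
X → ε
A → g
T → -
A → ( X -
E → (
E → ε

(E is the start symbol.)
A non-terminal is nullable if it can derive ε (the empty string): either it has an ε-production, or it has a production whose right-hand side consists entirely of nullable non-terminals.

ε-productions: X → ε, E → ε
So X, E are immediately nullable.
No further non-terminal can be added: every production for the remaining non-terminals contains a terminal or a non-nullable non-terminal.
Nullable = { 'E', 'X' }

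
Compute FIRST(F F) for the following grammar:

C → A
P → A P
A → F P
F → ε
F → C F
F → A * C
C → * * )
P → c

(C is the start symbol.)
FIRST sets of the non-terminals involved (from the grammar, by fixed-point iteration):
  FIRST(F) = { '*', 'c', ε }

To compute FIRST(F F), process the symbols left to right:
Symbol F is a non-terminal. Add FIRST(F) \ {ε} = { '*', 'c' }
F is nullable (ε ∈ FIRST(F)), continue to the next symbol.
Symbol F is a non-terminal. Add FIRST(F) \ {ε} = { '*', 'c' }
F is nullable (ε ∈ FIRST(F)), continue to the next symbol.
All symbols are nullable, so ε is in the result.
FIRST(F F) = { '*', 'c', ε }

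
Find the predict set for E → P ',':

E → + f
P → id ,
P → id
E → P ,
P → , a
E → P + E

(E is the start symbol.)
PREDICT(E → P ',') = (FIRST(RHS) \ {ε}) ∪ (FOLLOW(E) if ε ∈ FIRST(RHS), i.e. RHS ⇒* ε)
FIRST(P) = { ',', 'id' }
FIRST(P ',') = { ',', 'id' }
ε ∉ FIRST(P ','), so FOLLOW(E) is not added.
PREDICT(E → P ',') = { ',', 'id' }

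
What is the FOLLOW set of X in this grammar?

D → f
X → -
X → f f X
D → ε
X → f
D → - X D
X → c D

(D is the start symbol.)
{ $, '-', 'f' }

In X → f f X: X is at the end; this adds FOLLOW(X) to itself — nothing new
In D → - X D: X is followed by D, add FIRST(D) \ {ε} = { '-', 'f' }
  D is nullable, so also add FOLLOW(D)

The FOLLOW sets referred to above (computed the same way, to a fixed point):
  FOLLOW(D) = { $, '-', 'f' }

Taking the union: FOLLOW(X) = { $, '-', 'f' }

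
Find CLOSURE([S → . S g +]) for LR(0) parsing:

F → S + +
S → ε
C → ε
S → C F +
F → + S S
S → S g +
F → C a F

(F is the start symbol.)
{ [C → .], [S → . C F +], [S → . S g +], [S → .] }

Start with: [S → . S g +]
  [S → . S g +] has the dot before S: add [S → .], [S → . C F +]
  [S → . C F +] has the dot before C: add [C → .]
No further items can be added.

CLOSURE = { [C → .], [S → . C F +], [S → . S g +], [S → .] }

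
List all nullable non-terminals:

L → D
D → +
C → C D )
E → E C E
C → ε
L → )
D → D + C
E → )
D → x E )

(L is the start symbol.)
{ 'C' }

A non-terminal is nullable if it can derive ε (the empty string): either it has an ε-production, or it has a production whose right-hand side consists entirely of nullable non-terminals.

ε-productions: C → ε
So C is immediately nullable.
No further non-terminal can be added: every production for the remaining non-terminals contains a terminal or a non-nullable non-terminal.
Nullable = { 'C' }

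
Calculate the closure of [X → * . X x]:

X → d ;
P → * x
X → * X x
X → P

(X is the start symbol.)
Start with: [X → * . X x]
  [X → * . X x] has the dot before X: add [X → . d ;], [X → . * X x], [X → . P]
  [X → . P] has the dot before P: add [P → . * x]
No further items can be added.

CLOSURE = { [P → . * x], [X → * . X x], [X → . * X x], [X → . P], [X → . d ;] }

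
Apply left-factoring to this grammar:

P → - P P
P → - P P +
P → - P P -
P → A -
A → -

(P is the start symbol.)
P → - P P P'
P' → ε
P' → +
P' → -
P → A -
A → -

Left-factoring transforms A → αβ₁ | αβ₂ into A → αA' and A' → β₁ | β₂
(α is the longest common prefix among the alternatives). Repeat until
no nonterminal has two alternatives with a common prefix.

Round 1: P has alternatives sharing prefix '- P P'. Introduce P': P → - P P P'
  Add: P' → ε
  Add: P' → +
  Add: P' → -

No remaining common prefixes — done.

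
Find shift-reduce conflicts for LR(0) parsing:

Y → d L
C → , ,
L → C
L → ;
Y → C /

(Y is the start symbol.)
No shift-reduce conflicts

Augment with Y' → Y and build the canonical LR(0) collection (I0 = CLOSURE({[Y' → . Y]}), then GOTO on every symbol after a dot until no new states appear). It has 10 states:
  I0: { [C → . , ,], [Y → . C /], [Y → . d L], [Y' → . Y] }  — shift
  I1: { [C → , . ,] }  — shift
  I2: { [Y → C . /] }  — shift
  I3: { [Y' → Y .] }  — accept
  I4: { [C → . , ,], [L → . ;], [L → . C], [Y → d . L] }  — shift
  I5: { [L → ; .] }  — reduce
  I6: { [L → C .] }  — reduce
  I7: { [Y → d L .] }  — reduce
  I8: { [Y → C / .] }  — reduce
  I9: { [C → , , .] }  — reduce

No state contains both a complete item and a shift item.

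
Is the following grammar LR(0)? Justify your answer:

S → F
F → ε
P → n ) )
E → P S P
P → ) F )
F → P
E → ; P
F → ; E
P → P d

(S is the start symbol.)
Augment with S' → S and build the canonical LR(0) collection (I0 = CLOSURE({[S' → . S]}), then GOTO on every symbol after a dot until no new states appear). It has 18 states:
  I0: { [F → . ; E], [F → . P], [F → .], [P → . ) F )], [P → . P d], [P → . n ) )], [S → . F], [S' → . S] }  — shift, reduce
  I1: { [F → . ; E], [F → . P], [F → .], [P → ) . F )], [P → . ) F )], [P → . P d], [P → . n ) )] }  — shift, reduce
  I2: { [E → . ; P], [E → . P S P], [F → ; . E], [P → . ) F )], [P → . P d], [P → . n ) )] }  — shift
  I3: { [S → F .] }  — reduce
  I4: { [F → P .], [P → P . d] }  — shift, reduce
  I5: { [S' → S .] }  — accept
  I6: { [P → n . ) )] }  — shift
  I7: { [P → n ) . )] }  — shift
  I8: { [P → n ) ) .] }  — reduce
  I9: { [P → P d .] }  — reduce
  I10: { [E → ; . P], [P → . ) F )], [P → . P d], [P → . n ) )] }  — shift
  I11: { [F → ; E .] }  — reduce
  I12: { [E → P . S P], [F → . ; E], [F → . P], [F → .], [P → . ) F )], [P → . P d], [P → . n ) )], [P → P . d], [S → . F] }  — shift, reduce
  I13: { [E → P S . P], [P → . ) F )], [P → . P d], [P → . n ) )] }  — shift
  I14: { [E → P S P .], [P → P . d] }  — shift, reduce
  I15: { [E → ; P .], [P → P . d] }  — shift, reduce
  I16: { [P → ) F . )] }  — shift
  I17: { [P → ) F ) .] }  — reduce

Conflict in state I0:
  Shift-reduce conflict between [F → .] and [F → . ; E]
So the grammar is NOT LR(0).

Answer: No. Shift-reduce conflict between [F → .] and [F → . ; E]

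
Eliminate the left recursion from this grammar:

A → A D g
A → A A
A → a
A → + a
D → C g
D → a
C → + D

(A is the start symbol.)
A → a A'
A → + a A'
A' → D g A'
A' → A A'
A' → ε
D → C g
D → a
C → + D

A is directly left-recursive. The standard transformation for
  A → A α₁ | ... | A α_m | β₁ | ... | β_n
is
  A  → β₁ A' | ... | β_n A'
  A' → α₁ A' | ... | α_m A' | ε

A → a becomes A → a A'
A → + a becomes A → + a A'
A → A D g becomes A' → D g A'
A → A A becomes A' → A A'
Add A' → ε

Productions for other non-terminals are unchanged:
  D → C g
  D → a
  C → + D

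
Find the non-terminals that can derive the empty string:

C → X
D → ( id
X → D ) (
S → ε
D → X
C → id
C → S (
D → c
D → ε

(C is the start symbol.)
{ 'D', 'S' }

A non-terminal is nullable if it can derive ε (the empty string): either it has an ε-production, or it has a production whose right-hand side consists entirely of nullable non-terminals.

ε-productions: S → ε, D → ε
So S, D are immediately nullable.
No further non-terminal can be added: every production for the remaining non-terminals contains a terminal or a non-nullable non-terminal.
Nullable = { 'D', 'S' }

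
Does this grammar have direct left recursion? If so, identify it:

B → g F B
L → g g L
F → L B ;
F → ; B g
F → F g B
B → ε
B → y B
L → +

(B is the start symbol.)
Yes, F is left-recursive

B → g F B: starts with g
L → g g L: starts with g
F → L B ;: starts with L
F → ; B g: starts with ';'
F → F g B: LEFT RECURSIVE (starts with F)
B → ε: starts with ε
B → y B: starts with y
L → +: starts with '+'

The grammar has direct left recursion on: F.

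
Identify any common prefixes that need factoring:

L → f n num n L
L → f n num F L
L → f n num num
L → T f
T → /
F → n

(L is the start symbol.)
Left-factoring is needed when two productions for the same non-terminal
share a common prefix on the right-hand side.

Productions for L:
  L → f n num n L
  L → f n num F L
  L → f n num num
  L → T f

Found common prefix 'f n num' in productions for L

Answer: Yes, L has productions with common prefix 'f n num'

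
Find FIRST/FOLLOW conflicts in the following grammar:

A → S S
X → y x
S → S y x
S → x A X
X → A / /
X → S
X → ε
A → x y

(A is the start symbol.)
A FIRST/FOLLOW conflict occurs when a non-terminal N has a nullable alternative N → β (β ⇒* ε) and another alternative N → α with FIRST(α) ∩ FOLLOW(N) ≠ ∅: on such a lookahead the parser cannot decide between expanding α and letting N vanish via β.

Nullable non-terminals: X.
FIRST sets used below: FIRST(A) = { 'x' }, FIRST(S) = { 'x' }

X: nullable alternative(s) X → ε; FOLLOW(X) = { $, '/', 'x', 'y' }
  X → y x: FIRST \ {ε} = { 'y' } — overlaps FOLLOW(X) on { 'y' }: CONFLICT
  X → A / /: FIRST \ {ε} = { 'x' } — overlaps FOLLOW(X) on { 'x' }: CONFLICT
  X → S: FIRST \ {ε} = { 'x' } — overlaps FOLLOW(X) on { 'x' }: CONFLICT
  X → ε: FIRST \ {ε} = { } — this is the only nullable alternative, skip

A, S have no nullable alternative, so no FIRST/FOLLOW check is needed there.

So the grammar has 3 FIRST/FOLLOW conflicts (marked CONFLICT above).

Answer: Yes. X → y x with FOLLOW(X) on { 'y' }; X → A '/' '/' with FOLLOW(X) on { 'x' }; X → S with FOLLOW(X) on { 'x' }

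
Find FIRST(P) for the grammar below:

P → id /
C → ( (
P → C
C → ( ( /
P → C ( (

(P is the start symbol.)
{ '(', 'id' }

To compute FIRST(P), examine every production with P on the left-hand side, reading each right-hand side left to right until a non-nullable symbol is reached.

FIRST sets of the other non-terminals involved (by the same procedure, iterated to a fixed point):
  FIRST(C) = { '(' }

From P → id /:
  - id is a terminal: add 'id' and stop
From P → C:
  - C is a non-terminal: add FIRST(C) \ {ε} = { '(' }
    C is not nullable, so stop
From P → C ( (:
  - C is a non-terminal: add FIRST(C) \ {ε} = { '(' }
    C is not nullable, so stop

Collecting: FIRST(P) = { '(', 'id' }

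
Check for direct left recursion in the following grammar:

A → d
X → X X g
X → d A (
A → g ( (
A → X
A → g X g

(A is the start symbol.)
Yes, X is left-recursive

A → d: starts with d
X → X X g: LEFT RECURSIVE (starts with X)
X → d A (: starts with d
A → g ( (: starts with g
A → X: starts with X
A → g X g: starts with g

The grammar has direct left recursion on: X.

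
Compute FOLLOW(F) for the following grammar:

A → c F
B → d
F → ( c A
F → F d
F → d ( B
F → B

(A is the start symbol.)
{ $, 'd' }

In A → c F: F is at the end, add FOLLOW(A)
In F → F d: F is followed by d, add FIRST(d) \ {ε} = { 'd' }

The FOLLOW sets referred to above (computed the same way, to a fixed point):
  FOLLOW(A) = { $, 'd' }

Taking the union: FOLLOW(F) = { $, 'd' }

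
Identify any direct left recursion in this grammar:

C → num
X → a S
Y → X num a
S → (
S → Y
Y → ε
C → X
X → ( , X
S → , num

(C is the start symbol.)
No direct left recursion

Direct left recursion occurs when N → N α for some non-terminal N (the right-hand side begins with the left-hand side itself).

C → num: starts with num
X → a S: starts with a
Y → X num a: starts with X
S → (: starts with '('
S → Y: starts with Y
Y → ε: starts with ε
C → X: starts with X
X → ( , X: starts with '('
S → , num: starts with ','

No direct left recursion found.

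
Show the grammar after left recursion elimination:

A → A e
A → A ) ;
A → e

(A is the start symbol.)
A → e A'
A' → e A'
A' → ) ; A'
A' → ε

A is directly left-recursive. The standard transformation for
  A → A α₁ | ... | A α_m | β₁ | ... | β_n
is
  A  → β₁ A' | ... | β_n A'
  A' → α₁ A' | ... | α_m A' | ε

A → e becomes A → e A'
A → A e becomes A' → e A'
A → A ) ; becomes A' → ) ; A'
Add A' → ε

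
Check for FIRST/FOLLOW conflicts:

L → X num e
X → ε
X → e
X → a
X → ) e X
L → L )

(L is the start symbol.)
A FIRST/FOLLOW conflict occurs when a non-terminal N has a nullable alternative N → β (β ⇒* ε) and another alternative N → α with FIRST(α) ∩ FOLLOW(N) ≠ ∅: on such a lookahead the parser cannot decide between expanding α and letting N vanish via β.

Nullable non-terminals: X.

X: nullable alternative(s) X → ε; FOLLOW(X) = { 'num' }
  X → ε: FIRST \ {ε} = { } — this is the only nullable alternative, skip
  X → e: FIRST \ {ε} = { 'e' } — disjoint from FOLLOW(X)
  X → a: FIRST \ {ε} = { 'a' } — disjoint from FOLLOW(X)
  X → ) e X: FIRST \ {ε} = { ')' } — disjoint from FOLLOW(X)

L has no nullable alternative, so no FIRST/FOLLOW check is needed there.

No FIRST/FOLLOW conflicts found.

Answer: No FIRST/FOLLOW conflicts.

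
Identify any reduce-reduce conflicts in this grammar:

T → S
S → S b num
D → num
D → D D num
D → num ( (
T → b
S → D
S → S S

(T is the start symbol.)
Yes — I12: [D → D D num .] vs [D → num .]

A reduce-reduce conflict occurs when an LR(0) state has two complete items [A → α .] and [B → β .] — both call for a reduction, and with no lookahead the parser cannot choose between them.

Augment with T' → T and build the canonical LR(0) collection (I0 = CLOSURE({[T' → . T]}), then GOTO on every symbol after a dot until no new states appear). It has 13 states:
  I0: { [D → . D D num], [D → . num ( (], [D → . num], [S → . D], [S → . S S], [S → . S b num], [T → . S], [T → . b], [T' → . T] }  — shift
  I1: { [D → . D D num], [D → . num ( (], [D → . num], [D → D . D num], [S → D .] }  — shift, reduce
  I2: { [D → . D D num], [D → . num ( (], [D → . num], [S → . D], [S → . S S], [S → . S b num], [S → S . S], [S → S . b num], [T → S .] }  — shift, reduce
  I3: { [T' → T .] }  — accept
  I4: { [T → b .] }  — reduce
  I5: { [D → num . ( (], [D → num .] }  — shift, reduce
  I6: { [D → num ( . (] }  — shift
  I7: { [D → num ( ( .] }  — reduce
  I8: { [D → . D D num], [D → . num ( (], [D → . num], [S → . D], [S → . S S], [S → . S b num], [S → S . S], [S → S . b num], [S → S S .] }  — shift, reduce
  I9: { [S → S b . num] }  — shift
  I10: { [S → S b num .] }  — reduce
  I11: { [D → . D D num], [D → . num ( (], [D → . num], [D → D . D num], [D → D D . num] }  — shift
  I12: { [D → D D num .], [D → num . ( (], [D → num .] }  — shift, 2 reduces

I12 contains complete items [D → D D num .], [D → num .] — reduce-reduce conflict.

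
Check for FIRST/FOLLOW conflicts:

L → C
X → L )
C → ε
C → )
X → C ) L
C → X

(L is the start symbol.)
A FIRST/FOLLOW conflict occurs when a non-terminal N has a nullable alternative N → β (β ⇒* ε) and another alternative N → α with FIRST(α) ∩ FOLLOW(N) ≠ ∅: on such a lookahead the parser cannot decide between expanding α and letting N vanish via β.

Nullable non-terminals: C, L.
FIRST sets used below: FIRST(X) = { ')' }

C: nullable alternative(s) C → ε; FOLLOW(C) = { $, ')' }
  C → ε: FIRST \ {ε} = { } — this is the only nullable alternative, skip
  C → ): FIRST \ {ε} = { ')' } — overlaps FOLLOW(C) on { ')' }: CONFLICT
  C → X: FIRST \ {ε} = { ')' } — overlaps FOLLOW(C) on { ')' }: CONFLICT
L has a nullable alternative but only one production, so nothing to check.

X has no nullable alternative, so no FIRST/FOLLOW check is needed there.

So the grammar has 2 FIRST/FOLLOW conflicts (marked CONFLICT above).

Answer: Yes. C → ')' with FOLLOW(C) on { ')' }; C → X with FOLLOW(C) on { ')' }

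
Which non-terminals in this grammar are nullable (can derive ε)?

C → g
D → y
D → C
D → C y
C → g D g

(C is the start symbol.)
None

There are no ε-productions, so no non-terminal can derive ε.
No non-terminals are nullable.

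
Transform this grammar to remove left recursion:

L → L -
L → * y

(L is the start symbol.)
L → * y L'
L' → - L'
L' → ε

L is directly left-recursive. The standard transformation for
  A → A α₁ | ... | A α_m | β₁ | ... | β_n
is
  A  → β₁ A' | ... | β_n A'
  A' → α₁ A' | ... | α_m A' | ε

L → * y becomes L → * y L'
L → L - becomes L' → - L'
Add L' → ε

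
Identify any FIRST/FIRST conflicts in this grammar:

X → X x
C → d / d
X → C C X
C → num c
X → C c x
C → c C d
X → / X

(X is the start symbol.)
Yes. X → X x / X → C C X on { 'c', 'd', 'num' }; X → X x / X → C c x on { 'c', 'd', 'num' }; X → X x / X → '/' X on { '/' }; X → C C X / X → C c x on { 'c', 'd', 'num' }

A FIRST/FIRST conflict occurs when two productions N → α and N → β for the same non-terminal have FIRST(α) ∩ FIRST(β) ≠ ∅ (with ε ∈ FIRST of a nullable right-hand side, so two nullable alternatives also conflict).

FIRST sets of the non-terminals at (or reachable through a nullable prefix from) the front of some alternative:
  FIRST(X) = { '/', 'c', 'd', 'num' }
  FIRST(C) = { 'c', 'd', 'num' }

Productions for X:
  X → X x: FIRST = { '/', 'c', 'd', 'num' }
  X → C C X: FIRST = { 'c', 'd', 'num' }
  X → C c x: FIRST = { 'c', 'd', 'num' }
  X → / X: FIRST = { '/' }
Productions for C:
  C → d / d: FIRST = { 'd' }
  C → num c: FIRST = { 'num' }
  C → c C d: FIRST = { 'c' }

Conflict for X: X → X x and X → C C X
  Overlap: { 'c', 'd', 'num' }
Conflict for X: X → X x and X → C c x
  Overlap: { 'c', 'd', 'num' }
Conflict for X: X → X x and X → / X
  Overlap: { '/' }
Conflict for X: X → C C X and X → C c x
  Overlap: { 'c', 'd', 'num' }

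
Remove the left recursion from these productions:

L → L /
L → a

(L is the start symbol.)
L is directly left-recursive. The standard transformation for
  A → A α₁ | ... | A α_m | β₁ | ... | β_n
is
  A  → β₁ A' | ... | β_n A'
  A' → α₁ A' | ... | α_m A' | ε

L → a becomes L → a L'
L → L / becomes L' → / L'
Add L' → ε

Resulting grammar:
L → a L'
L' → / L'
L' → ε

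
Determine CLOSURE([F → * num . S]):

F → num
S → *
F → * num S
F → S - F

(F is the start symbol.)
{ [F → * num . S], [S → . *] }

To compute CLOSURE, for each item [A → α.Bβ] where B is a non-terminal, add [B → .γ] for all productions B → γ; repeat for the newly added items until nothing changes.

Start with: [F → * num . S]
  [F → * num . S] has the dot before S: add [S → . *]
No further items can be added.

CLOSURE = { [F → * num . S], [S → . *] }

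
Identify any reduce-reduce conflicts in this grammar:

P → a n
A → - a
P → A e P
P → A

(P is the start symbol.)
No reduce-reduce conflicts

A reduce-reduce conflict occurs when an LR(0) state has two complete items [A → α .] and [B → β .] — both call for a reduction, and with no lookahead the parser cannot choose between them.

Augment with P' → P and build the canonical LR(0) collection (I0 = CLOSURE({[P' → . P]}), then GOTO on every symbol after a dot until no new states appear). It has 9 states:
  I0: { [A → . - a], [P → . A e P], [P → . A], [P → . a n], [P' → . P] }  — shift
  I1: { [A → - . a] }  — shift
  I2: { [P → A . e P], [P → A .] }  — shift, reduce
  I3: { [P' → P .] }  — accept
  I4: { [P → a . n] }  — shift
  I5: { [P → a n .] }  — reduce
  I6: { [A → . - a], [P → . A e P], [P → . A], [P → . a n], [P → A e . P] }  — shift
  I7: { [P → A e P .] }  — reduce
  I8: { [A → - a .] }  — reduce

No state contains more than one complete item.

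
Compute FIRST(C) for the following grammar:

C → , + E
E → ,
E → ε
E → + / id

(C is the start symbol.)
{ ',' }

To compute FIRST(C), examine every production with C on the left-hand side, reading each right-hand side left to right until a non-nullable symbol is reached.

From C → , + E:
  - ',' is a terminal: add ',' and stop

Collecting: FIRST(C) = { ',' }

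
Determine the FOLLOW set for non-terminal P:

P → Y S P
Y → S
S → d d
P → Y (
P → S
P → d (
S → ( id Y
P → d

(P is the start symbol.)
To compute FOLLOW(P), find every occurrence of P on a right-hand side N → α P β: add FIRST(β) \ {ε}, and if β is empty or nullable also add FOLLOW(N). Iterate to a fixed point.

P is the start symbol, so $ ∈ FOLLOW(P).
In P → Y S P: P is at the end; this adds FOLLOW(P) to itself — nothing new

Taking the union: FOLLOW(P) = { $ }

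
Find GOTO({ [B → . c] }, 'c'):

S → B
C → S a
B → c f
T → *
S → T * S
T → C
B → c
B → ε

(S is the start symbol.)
{ [B → c .] }

GOTO(I, 'c') = CLOSURE({ [A → αX.β] : [A → α.Xβ] ∈ I, X = 'c' })

Items with dot before 'c', with the dot advanced:
  [B → . c] → [B → c .]
Closure adds nothing (no advanced item has the dot before a non-terminal).

GOTO = { [B → c .] }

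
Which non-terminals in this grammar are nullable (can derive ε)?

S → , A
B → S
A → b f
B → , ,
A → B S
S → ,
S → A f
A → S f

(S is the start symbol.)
A non-terminal is nullable if it can derive ε (the empty string): either it has an ε-production, or it has a production whose right-hand side consists entirely of nullable non-terminals.

There are no ε-productions, so no non-terminal can derive ε.
No non-terminals are nullable.

Answer: None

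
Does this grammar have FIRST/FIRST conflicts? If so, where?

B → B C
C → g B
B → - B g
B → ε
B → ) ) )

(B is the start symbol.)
A FIRST/FIRST conflict occurs when two productions N → α and N → β for the same non-terminal have FIRST(α) ∩ FIRST(β) ≠ ∅ (with ε ∈ FIRST of a nullable right-hand side, so two nullable alternatives also conflict).

FIRST sets of the non-terminals at (or reachable through a nullable prefix from) the front of some alternative:
  FIRST(B) = { ')', '-', 'g', ε }
  FIRST(C) = { 'g' }

Productions for B:
  B → B C: FIRST = { ')', '-', 'g' }
  B → - B g: FIRST = { '-' }
  B → ε: FIRST = { ε }
  B → ) ) ): FIRST = { ')' }
C has only one production, so no FIRST/FIRST conflict is possible there.

Conflict for B: B → B C and B → - B g
  Overlap: { '-' }
Conflict for B: B → B C and B → ) ) )
  Overlap: { ')' }

Answer: Yes. B → B C / B → '-' B g on { '-' }; B → B C / B → ')' ')' ')' on { ')' }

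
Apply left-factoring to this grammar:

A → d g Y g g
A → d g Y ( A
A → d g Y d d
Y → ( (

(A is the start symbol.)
A → d g Y A'
A' → g g
A' → ( A
A' → d d
Y → ( (

Left-factoring transforms A → αβ₁ | αβ₂ into A → αA' and A' → β₁ | β₂
(α is the longest common prefix among the alternatives). Repeat until
no nonterminal has two alternatives with a common prefix.

Round 1: A has alternatives sharing prefix 'd g Y'. Introduce A': A → d g Y A'
  Add: A' → g g
  Add: A' → ( A
  Add: A' → d d

No remaining common prefixes — done.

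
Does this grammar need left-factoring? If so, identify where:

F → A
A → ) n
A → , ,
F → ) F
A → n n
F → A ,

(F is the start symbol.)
Yes, F has productions with common prefix 'A'

Left-factoring is needed when two productions for the same non-terminal
share a common prefix on the right-hand side.

Productions for F:
  F → A
  F → ) F
  F → A ,
Productions for A:
  A → ) n
  A → , ,
  A → n n

Found common prefix 'A' in productions for F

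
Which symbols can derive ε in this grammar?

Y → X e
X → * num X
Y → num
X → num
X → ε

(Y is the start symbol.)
A non-terminal is nullable if it can derive ε (the empty string): either it has an ε-production, or it has a production whose right-hand side consists entirely of nullable non-terminals.

ε-productions: X → ε
So X is immediately nullable.
No further non-terminal can be added: every production for the remaining non-terminals contains a terminal or a non-nullable non-terminal.
Nullable = { 'X' }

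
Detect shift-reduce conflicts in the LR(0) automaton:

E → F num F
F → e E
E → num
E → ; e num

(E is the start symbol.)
No shift-reduce conflicts

Augment with E' → E and build the canonical LR(0) collection (I0 = CLOSURE({[E' → . E]}), then GOTO on every symbol after a dot until no new states appear). It has 11 states:
  I0: { [E → . ; e num], [E → . F num F], [E → . num], [E' → . E], [F → . e E] }  — shift
  I1: { [E → ; . e num] }  — shift
  I2: { [E' → E .] }  — accept
  I3: { [E → F . num F] }  — shift
  I4: { [E → . ; e num], [E → . F num F], [E → . num], [F → . e E], [F → e . E] }  — shift
  I5: { [E → num .] }  — reduce
  I6: { [F → e E .] }  — reduce
  I7: { [E → F num . F], [F → . e E] }  — shift
  I8: { [E → F num F .] }  — reduce
  I9: { [E → ; e . num] }  — shift
  I10: { [E → ; e num .] }  — reduce

No state contains both a complete item and a shift item.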